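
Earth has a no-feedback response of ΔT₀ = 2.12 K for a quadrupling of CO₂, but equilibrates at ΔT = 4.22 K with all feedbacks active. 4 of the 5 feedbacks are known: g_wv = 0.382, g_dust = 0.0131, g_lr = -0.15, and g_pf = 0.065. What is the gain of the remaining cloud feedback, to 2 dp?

Amplification A = ΔT/ΔT₀ = 4.22/2.12 = 1.991.
Total gain g = 1 − 1/A = 1 − 1/1.991 = 0.4977.
Known gains sum to 0.382 + 0.0131 − 0.15 + 0.065 = 0.3101.
g_cld = 0.4977 − 0.3101 = 0.19.

0.19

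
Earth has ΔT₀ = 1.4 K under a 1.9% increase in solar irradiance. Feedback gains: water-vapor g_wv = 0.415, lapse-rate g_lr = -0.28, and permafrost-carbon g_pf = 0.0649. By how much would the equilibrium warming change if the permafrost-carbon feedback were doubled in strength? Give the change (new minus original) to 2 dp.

0.15 K

Original: g = 0.1999, ΔT = 1.4/(1−0.1999) = 1.7498 K.
With doubled permafrost-carbon: g' = 0.2648, ΔT' = 1.4/(1−0.2648) = 1.9042 K.
Change = 1.9042 − 1.7498 = 0.15 K.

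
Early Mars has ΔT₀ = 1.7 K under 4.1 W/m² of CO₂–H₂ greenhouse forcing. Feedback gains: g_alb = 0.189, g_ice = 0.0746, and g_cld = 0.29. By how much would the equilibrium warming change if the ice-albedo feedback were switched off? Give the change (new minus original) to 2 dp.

Original: g = 0.5536, ΔT = 1.7/(1−0.5536) = 3.8082 K.
Without ice-albedo: g' = 0.479, ΔT' = 1.7/(1−0.479) = 3.2630 K.
Change = 3.2630 − 3.8082 = -0.55 K.

-0.55 K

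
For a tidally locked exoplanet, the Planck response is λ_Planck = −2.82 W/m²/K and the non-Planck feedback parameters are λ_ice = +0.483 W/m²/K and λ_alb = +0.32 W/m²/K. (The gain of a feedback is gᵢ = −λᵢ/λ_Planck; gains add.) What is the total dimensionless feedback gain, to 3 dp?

Convert to gains: g_ice = 0.483/2.82 = 0.1713; g_alb = 0.32/2.82 = 0.1135.
Total gain g = 0.2848.

0.285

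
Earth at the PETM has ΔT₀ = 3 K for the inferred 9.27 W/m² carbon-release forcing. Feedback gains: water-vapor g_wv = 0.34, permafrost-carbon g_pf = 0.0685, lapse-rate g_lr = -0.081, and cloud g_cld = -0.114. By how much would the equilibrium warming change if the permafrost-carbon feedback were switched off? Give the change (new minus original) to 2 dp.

Original: g = 0.2135, ΔT = 3/(1−0.2135) = 3.8144 K.
Without permafrost-carbon: g' = 0.145, ΔT' = 3/(1−0.145) = 3.5088 K.
Change = 3.5088 − 3.8144 = -0.31 K.

-0.31 K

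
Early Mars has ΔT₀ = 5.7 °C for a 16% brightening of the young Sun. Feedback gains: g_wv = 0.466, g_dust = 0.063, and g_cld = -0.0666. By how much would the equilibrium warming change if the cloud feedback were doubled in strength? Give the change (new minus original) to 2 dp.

-1.17 °C

Original: g = 0.4624, ΔT = 5.7/(1−0.4624) = 10.6027 °C.
With doubled cloud: g' = 0.3958, ΔT' = 5.7/(1−0.3958) = 9.4340 °C.
Change = 9.4340 − 10.6027 = -1.17 °C.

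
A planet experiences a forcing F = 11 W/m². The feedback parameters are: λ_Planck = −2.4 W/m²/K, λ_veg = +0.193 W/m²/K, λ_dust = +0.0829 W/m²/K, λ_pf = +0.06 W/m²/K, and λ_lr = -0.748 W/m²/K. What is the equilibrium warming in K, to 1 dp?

Net feedback parameter λ = (−2.4) + (+0.193) + (+0.0829) + (+0.06) + (-0.748) = -2.8121 W/m²/K.
ΔT = −F/λ = −11/(-2.8121) = 3.9 K.

3.9 K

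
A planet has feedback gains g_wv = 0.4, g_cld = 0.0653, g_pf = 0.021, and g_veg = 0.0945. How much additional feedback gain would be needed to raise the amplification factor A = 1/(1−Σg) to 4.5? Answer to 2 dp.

0.20

Current total gain = 0.5808.
Target gain for A = 4.5: g* = 1 − 1/4.5 = 0.7778.
Additional gain needed = 0.7778 − 0.5808 = 0.20.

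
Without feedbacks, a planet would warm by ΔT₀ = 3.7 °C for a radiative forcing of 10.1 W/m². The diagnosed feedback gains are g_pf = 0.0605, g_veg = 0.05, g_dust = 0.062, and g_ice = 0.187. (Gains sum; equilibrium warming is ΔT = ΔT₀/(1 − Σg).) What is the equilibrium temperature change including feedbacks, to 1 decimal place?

5.8 °C

Total gain g = 0.0605 + 0.05 + 0.062 + 0.187 = 0.3595.
Amplification A = 1/(1 − 0.3595) = 1.561.
ΔT = 3.7 × 1.561 = 5.8 °C.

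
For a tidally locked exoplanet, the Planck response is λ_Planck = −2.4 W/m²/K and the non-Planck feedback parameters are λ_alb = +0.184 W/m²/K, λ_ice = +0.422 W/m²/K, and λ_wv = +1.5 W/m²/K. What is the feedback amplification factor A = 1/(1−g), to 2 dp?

8.16

Convert to gains: g_alb = 0.184/2.4 = 0.07667; g_ice = 0.422/2.4 = 0.1758; g_wv = 1.5/2.4 = 0.625.
Total gain g = 0.87747.
A = 1/(1 − 0.87747) = 8.16.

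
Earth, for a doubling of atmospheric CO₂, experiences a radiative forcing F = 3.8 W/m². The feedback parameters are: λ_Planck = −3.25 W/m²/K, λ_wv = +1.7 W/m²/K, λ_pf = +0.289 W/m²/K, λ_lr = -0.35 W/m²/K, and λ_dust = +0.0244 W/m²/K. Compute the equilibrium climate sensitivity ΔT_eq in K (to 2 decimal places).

Net feedback parameter λ = (−3.25) + (+1.7) + (+0.289) + (-0.35) + (+0.0244) = -1.5866 W/m²/K.
ΔT = −F/λ = −3.8/(-1.5866) = 2.40 K.

2.40 K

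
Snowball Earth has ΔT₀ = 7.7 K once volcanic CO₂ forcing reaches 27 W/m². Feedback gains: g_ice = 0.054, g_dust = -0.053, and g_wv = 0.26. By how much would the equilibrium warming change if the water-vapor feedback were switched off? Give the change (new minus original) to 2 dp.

Original: g = 0.261, ΔT = 7.7/(1−0.261) = 10.4195 K.
Without water-vapor: g' = 0.001, ΔT' = 7.7/(1−0.001) = 7.7077 K.
Change = 7.7077 − 10.4195 = -2.71 K.

-2.71 K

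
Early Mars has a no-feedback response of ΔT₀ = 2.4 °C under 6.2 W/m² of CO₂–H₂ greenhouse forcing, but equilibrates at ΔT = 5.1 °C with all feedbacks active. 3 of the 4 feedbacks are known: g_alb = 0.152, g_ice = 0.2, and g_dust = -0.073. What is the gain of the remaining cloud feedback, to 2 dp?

0.25

Amplification A = ΔT/ΔT₀ = 5.1/2.4 = 2.125.
Total gain g = 1 − 1/A = 1 − 1/2.125 = 0.5294.
Known gains sum to 0.152 + 0.2 − 0.073 = 0.279.
g_cld = 0.5294 − 0.279 = 0.25.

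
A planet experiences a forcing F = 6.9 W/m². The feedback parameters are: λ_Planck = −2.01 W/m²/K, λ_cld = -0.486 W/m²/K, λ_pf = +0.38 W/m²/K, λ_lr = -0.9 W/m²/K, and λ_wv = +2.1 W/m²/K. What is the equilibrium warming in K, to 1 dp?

Net feedback parameter λ = (−2.01) + (-0.486) + (+0.38) + (-0.9) + (+2.1) = -0.916 W/m²/K.
ΔT = −F/λ = −6.9/(-0.916) = 7.5 K.

7.5 K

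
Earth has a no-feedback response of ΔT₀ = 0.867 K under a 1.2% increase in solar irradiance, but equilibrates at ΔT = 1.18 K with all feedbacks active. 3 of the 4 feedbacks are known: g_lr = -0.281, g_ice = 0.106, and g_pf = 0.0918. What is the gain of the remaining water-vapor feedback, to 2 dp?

0.35

Amplification A = ΔT/ΔT₀ = 1.18/0.867 = 1.361.
Total gain g = 1 − 1/A = 1 − 1/1.361 = 0.2652.
Known gains sum to -0.281 + 0.106 + 0.0918 = -0.0832.
g_wv = 0.2652 + 0.0832 = 0.35.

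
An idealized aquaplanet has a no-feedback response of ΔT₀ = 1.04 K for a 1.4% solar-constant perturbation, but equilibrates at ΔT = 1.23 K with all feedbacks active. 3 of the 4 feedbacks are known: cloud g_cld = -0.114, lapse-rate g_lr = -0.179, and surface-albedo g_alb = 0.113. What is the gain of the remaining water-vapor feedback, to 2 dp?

0.33

Amplification A = ΔT/ΔT₀ = 1.23/1.04 = 1.183.
Total gain g = 1 − 1/A = 1 − 1/1.183 = 0.1547.
Known gains sum to -0.114 − 0.179 + 0.113 = -0.18.
g_wv = 0.1547 + 0.18 = 0.33.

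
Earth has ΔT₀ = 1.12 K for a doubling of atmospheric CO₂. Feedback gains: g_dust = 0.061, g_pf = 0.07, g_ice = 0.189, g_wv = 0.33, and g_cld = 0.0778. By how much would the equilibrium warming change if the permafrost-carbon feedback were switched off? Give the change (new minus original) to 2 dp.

-0.84 K

Original: g = 0.7278, ΔT = 1.12/(1−0.7278) = 4.1146 K.
Without permafrost-carbon: g' = 0.6578, ΔT' = 1.12/(1−0.6578) = 3.2729 K.
Change = 3.2729 − 4.1146 = -0.84 K.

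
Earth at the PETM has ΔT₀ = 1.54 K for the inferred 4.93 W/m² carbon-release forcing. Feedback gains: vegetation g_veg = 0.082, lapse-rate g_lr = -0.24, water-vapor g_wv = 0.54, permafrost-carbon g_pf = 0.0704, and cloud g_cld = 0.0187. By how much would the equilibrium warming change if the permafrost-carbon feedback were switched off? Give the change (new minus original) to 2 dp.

Original: g = 0.4711, ΔT = 1.54/(1−0.4711) = 2.9117 K.
Without permafrost-carbon: g' = 0.4007, ΔT' = 1.54/(1−0.4007) = 2.5697 K.
Change = 2.5697 − 2.9117 = -0.34 K.

-0.34 K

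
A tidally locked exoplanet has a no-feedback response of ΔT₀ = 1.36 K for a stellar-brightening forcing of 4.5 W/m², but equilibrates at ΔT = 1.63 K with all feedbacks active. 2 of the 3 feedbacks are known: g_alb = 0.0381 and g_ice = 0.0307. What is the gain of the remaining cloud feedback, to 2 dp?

0.10

Amplification A = ΔT/ΔT₀ = 1.63/1.36 = 1.199.
Total gain g = 1 − 1/A = 1 − 1/1.199 = 0.166.
Known gains sum to 0.0381 + 0.0307 = 0.0688.
g_cld = 0.166 − 0.0688 = 0.10.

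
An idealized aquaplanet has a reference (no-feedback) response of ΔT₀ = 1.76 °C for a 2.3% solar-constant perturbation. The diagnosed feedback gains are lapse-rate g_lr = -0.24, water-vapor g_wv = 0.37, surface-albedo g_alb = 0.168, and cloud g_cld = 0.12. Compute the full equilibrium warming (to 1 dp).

Total gain g = -0.24 + 0.37 + 0.168 + 0.12 = 0.418.
Amplification A = 1/(1 − 0.418) = 1.718.
ΔT = 1.76 × 1.718 = 3.0 °C.

3.0 °C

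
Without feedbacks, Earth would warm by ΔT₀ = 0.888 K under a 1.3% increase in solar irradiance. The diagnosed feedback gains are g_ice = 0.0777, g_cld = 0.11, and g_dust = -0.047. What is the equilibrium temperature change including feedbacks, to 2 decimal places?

Total gain g = 0.0777 + 0.11 − 0.047 = 0.1407.
Amplification A = 1/(1 − 0.1407) = 1.164.
ΔT = 0.888 × 1.164 = 1.03 K.

1.03 K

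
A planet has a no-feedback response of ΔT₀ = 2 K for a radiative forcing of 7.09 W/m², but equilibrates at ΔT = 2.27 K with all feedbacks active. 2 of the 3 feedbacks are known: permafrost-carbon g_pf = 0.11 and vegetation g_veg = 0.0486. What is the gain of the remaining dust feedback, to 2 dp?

-0.04

Amplification A = ΔT/ΔT₀ = 2.27/2 = 1.135.
Total gain g = 1 − 1/A = 1 − 1/1.135 = 0.1189.
Known gains sum to 0.11 + 0.0486 = 0.1586.
g_dust = 0.1189 − 0.1586 = -0.04.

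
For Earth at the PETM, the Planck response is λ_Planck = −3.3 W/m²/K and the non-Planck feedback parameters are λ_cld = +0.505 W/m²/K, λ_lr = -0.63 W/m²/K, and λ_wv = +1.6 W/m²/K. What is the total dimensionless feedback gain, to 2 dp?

0.45

Convert to gains: g_cld = 0.505/3.3 = 0.153; g_lr = -0.63/3.3 = -0.1909; g_wv = 1.6/3.3 = 0.4848.
Total gain g = 0.4469.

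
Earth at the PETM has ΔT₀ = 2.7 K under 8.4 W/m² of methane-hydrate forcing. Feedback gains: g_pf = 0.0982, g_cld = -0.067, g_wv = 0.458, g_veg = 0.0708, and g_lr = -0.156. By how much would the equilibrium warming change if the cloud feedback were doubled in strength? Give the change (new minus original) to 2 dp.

-0.46 K

Original: g = 0.404, ΔT = 2.7/(1−0.404) = 4.5302 K.
With doubled cloud: g' = 0.337, ΔT' = 2.7/(1−0.337) = 4.0724 K.
Change = 4.0724 − 4.5302 = -0.46 K.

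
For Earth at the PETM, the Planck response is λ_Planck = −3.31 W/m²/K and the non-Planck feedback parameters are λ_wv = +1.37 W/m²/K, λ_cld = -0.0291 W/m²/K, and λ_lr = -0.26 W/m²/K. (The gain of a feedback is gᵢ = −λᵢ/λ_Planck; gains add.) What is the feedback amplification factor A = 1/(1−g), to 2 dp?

Convert to gains: g_wv = 1.37/3.31 = 0.4139; g_cld = -0.0291/3.31 = -0.008792; g_lr = -0.26/3.31 = -0.07855.
Total gain g = 0.326558.
A = 1/(1 − 0.326558) = 1.48.

1.48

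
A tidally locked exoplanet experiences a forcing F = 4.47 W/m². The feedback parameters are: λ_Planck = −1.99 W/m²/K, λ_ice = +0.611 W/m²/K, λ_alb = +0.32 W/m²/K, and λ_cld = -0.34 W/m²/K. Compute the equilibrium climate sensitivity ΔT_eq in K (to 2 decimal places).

Net feedback parameter λ = (−1.99) + (+0.611) + (+0.32) + (-0.34) = -1.399 W/m²/K.
ΔT = −F/λ = −4.47/(-1.399) = 3.20 K.

3.20 K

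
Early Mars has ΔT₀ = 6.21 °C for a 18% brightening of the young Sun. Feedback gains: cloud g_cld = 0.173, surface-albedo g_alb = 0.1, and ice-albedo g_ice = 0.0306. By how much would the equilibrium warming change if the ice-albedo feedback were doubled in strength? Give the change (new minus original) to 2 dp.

Original: g = 0.3036, ΔT = 6.21/(1−0.3036) = 8.9173 °C.
With doubled ice-albedo: g' = 0.3342, ΔT' = 6.21/(1−0.3342) = 9.3271 °C.
Change = 9.3271 − 8.9173 = 0.41 °C.

0.41 °C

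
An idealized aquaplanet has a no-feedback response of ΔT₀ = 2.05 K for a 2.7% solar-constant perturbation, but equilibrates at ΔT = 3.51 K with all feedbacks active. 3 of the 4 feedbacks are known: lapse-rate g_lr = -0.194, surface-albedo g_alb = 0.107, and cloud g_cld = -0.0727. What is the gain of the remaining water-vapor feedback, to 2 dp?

Amplification A = ΔT/ΔT₀ = 3.51/2.05 = 1.712.
Total gain g = 1 − 1/A = 1 − 1/1.712 = 0.4159.
Known gains sum to -0.194 + 0.107 − 0.0727 = -0.1597.
g_wv = 0.4159 + 0.1597 = 0.58.

0.58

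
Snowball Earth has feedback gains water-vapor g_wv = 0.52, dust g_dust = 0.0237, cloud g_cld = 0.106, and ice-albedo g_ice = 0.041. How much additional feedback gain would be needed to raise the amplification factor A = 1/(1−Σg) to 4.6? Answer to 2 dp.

0.09

Current total gain = 0.6907.
Target gain for A = 4.6: g* = 1 − 1/4.6 = 0.7826.
Additional gain needed = 0.7826 − 0.6907 = 0.09.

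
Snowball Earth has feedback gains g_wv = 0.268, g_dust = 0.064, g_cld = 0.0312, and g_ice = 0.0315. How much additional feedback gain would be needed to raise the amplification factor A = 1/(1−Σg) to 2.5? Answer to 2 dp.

0.21

Current total gain = 0.3947.
Target gain for A = 2.5: g* = 1 − 1/2.5 = 0.6.
Additional gain needed = 0.6 − 0.3947 = 0.21.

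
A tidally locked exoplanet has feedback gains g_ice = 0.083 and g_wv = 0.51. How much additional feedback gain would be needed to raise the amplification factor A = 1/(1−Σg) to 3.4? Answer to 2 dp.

0.11

Current total gain = 0.593.
Target gain for A = 3.4: g* = 1 − 1/3.4 = 0.7059.
Additional gain needed = 0.7059 − 0.593 = 0.11.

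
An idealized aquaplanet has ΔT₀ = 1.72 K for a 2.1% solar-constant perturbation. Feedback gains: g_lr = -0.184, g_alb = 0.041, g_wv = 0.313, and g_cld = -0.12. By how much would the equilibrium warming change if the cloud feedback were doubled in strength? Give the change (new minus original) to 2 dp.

-0.20 K

Original: g = 0.05, ΔT = 1.72/(1−0.05) = 1.8105 K.
With doubled cloud: g' = -0.07, ΔT' = 1.72/(1+0.07) = 1.6075 K.
Change = 1.6075 − 1.8105 = -0.20 K.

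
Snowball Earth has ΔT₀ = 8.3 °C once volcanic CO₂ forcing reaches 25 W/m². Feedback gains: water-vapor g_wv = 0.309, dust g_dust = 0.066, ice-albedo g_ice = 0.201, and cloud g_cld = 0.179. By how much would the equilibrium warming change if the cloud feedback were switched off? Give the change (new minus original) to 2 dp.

-14.30 °C

Original: g = 0.755, ΔT = 8.3/(1−0.755) = 33.8776 °C.
Without cloud: g' = 0.576, ΔT' = 8.3/(1−0.576) = 19.5755 °C.
Change = 19.5755 − 33.8776 = -14.30 °C.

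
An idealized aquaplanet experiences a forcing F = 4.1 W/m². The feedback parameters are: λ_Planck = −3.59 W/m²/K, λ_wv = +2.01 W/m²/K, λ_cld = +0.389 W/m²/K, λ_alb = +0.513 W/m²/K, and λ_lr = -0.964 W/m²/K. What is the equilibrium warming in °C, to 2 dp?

Net feedback parameter λ = (−3.59) + (+2.01) + (+0.389) + (+0.513) + (-0.964) = -1.642 W/m²/K.
ΔT = −F/λ = −4.1/(-1.642) = 2.50 °C.

2.50 °C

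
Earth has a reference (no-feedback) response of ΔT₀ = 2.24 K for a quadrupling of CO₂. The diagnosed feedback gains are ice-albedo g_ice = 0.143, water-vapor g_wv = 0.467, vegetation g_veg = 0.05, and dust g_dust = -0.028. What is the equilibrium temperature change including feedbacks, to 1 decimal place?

6.1 K

Total gain g = 0.143 + 0.467 + 0.05 − 0.028 = 0.632.
Amplification A = 1/(1 − 0.632) = 2.717.
ΔT = 2.24 × 2.717 = 6.1 K.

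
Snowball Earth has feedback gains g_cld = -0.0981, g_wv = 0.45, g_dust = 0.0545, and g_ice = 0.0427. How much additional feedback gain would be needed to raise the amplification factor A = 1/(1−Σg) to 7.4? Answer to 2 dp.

Current total gain = 0.4491.
Target gain for A = 7.4: g* = 1 − 1/7.4 = 0.8649.
Additional gain needed = 0.8649 − 0.4491 = 0.42.

0.42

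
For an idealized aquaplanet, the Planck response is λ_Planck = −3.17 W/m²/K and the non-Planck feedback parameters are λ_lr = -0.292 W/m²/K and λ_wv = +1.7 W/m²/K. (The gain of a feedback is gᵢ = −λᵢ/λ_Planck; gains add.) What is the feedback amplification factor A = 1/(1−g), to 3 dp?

Convert to gains: g_lr = -0.292/3.17 = -0.09211; g_wv = 1.7/3.17 = 0.5363.
Total gain g = 0.44419.
A = 1/(1 − 0.44419) = 1.799.

1.799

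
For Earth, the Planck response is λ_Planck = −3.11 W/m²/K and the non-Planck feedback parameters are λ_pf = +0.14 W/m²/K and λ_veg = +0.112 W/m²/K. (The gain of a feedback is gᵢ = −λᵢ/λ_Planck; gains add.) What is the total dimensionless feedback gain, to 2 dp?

0.08

Convert to gains: g_pf = 0.14/3.11 = 0.04502; g_veg = 0.112/3.11 = 0.03601.
Total gain g = 0.08103.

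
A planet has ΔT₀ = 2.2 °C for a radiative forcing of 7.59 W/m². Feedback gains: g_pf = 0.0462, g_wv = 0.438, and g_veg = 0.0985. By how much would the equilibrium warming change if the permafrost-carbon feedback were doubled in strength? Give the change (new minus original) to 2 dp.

0.66 °C

Original: g = 0.5827, ΔT = 2.2/(1−0.5827) = 5.2720 °C.
With doubled permafrost-carbon: g' = 0.6289, ΔT' = 2.2/(1−0.6289) = 5.9283 °C.
Change = 5.9283 − 5.2720 = 0.66 °C.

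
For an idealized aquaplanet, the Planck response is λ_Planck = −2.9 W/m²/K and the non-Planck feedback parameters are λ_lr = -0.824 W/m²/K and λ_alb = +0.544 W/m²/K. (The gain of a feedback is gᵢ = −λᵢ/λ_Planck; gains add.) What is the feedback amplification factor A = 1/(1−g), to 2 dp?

Convert to gains: g_lr = -0.824/2.9 = -0.2841; g_alb = 0.544/2.9 = 0.1876.
Total gain g = -0.0965.
A = 1/(1 + 0.0965) = 0.91.

0.91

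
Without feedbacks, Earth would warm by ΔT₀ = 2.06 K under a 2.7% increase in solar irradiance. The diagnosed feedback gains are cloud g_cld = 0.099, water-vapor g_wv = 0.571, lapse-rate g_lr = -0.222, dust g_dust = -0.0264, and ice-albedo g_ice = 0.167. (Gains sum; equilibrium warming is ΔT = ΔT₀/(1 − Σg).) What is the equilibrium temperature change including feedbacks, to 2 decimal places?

Total gain g = 0.099 + 0.571 − 0.222 − 0.0264 + 0.167 = 0.5886.
Amplification A = 1/(1 − 0.5886) = 2.431.
ΔT = 2.06 × 2.431 = 5.01 K.

5.01 K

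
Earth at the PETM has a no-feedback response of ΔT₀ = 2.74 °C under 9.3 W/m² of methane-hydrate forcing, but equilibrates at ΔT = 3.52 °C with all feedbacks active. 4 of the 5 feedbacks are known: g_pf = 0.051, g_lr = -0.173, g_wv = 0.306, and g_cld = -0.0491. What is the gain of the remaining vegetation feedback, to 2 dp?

Amplification A = ΔT/ΔT₀ = 3.52/2.74 = 1.285.
Total gain g = 1 − 1/A = 1 − 1/1.285 = 0.2218.
Known gains sum to 0.051 − 0.173 + 0.306 − 0.0491 = 0.1349.
g_veg = 0.2218 − 0.1349 = 0.09.

0.09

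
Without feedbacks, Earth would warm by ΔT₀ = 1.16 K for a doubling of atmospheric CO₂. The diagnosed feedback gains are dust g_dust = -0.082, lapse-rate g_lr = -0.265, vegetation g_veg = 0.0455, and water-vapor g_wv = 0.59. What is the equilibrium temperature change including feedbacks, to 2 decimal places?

Total gain g = -0.082 − 0.265 + 0.0455 + 0.59 = 0.2885.
Amplification A = 1/(1 − 0.2885) = 1.405.
ΔT = 1.16 × 1.405 = 1.63 K.

1.63 K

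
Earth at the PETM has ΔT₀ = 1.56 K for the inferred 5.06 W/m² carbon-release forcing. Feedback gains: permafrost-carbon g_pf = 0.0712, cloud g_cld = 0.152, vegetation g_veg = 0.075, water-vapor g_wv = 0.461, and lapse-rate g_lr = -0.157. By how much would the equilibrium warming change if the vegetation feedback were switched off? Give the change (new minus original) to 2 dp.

Original: g = 0.6022, ΔT = 1.56/(1−0.6022) = 3.9216 K.
Without vegetation: g' = 0.5272, ΔT' = 1.56/(1−0.5272) = 3.2995 K.
Change = 3.2995 − 3.9216 = -0.62 K.

-0.62 K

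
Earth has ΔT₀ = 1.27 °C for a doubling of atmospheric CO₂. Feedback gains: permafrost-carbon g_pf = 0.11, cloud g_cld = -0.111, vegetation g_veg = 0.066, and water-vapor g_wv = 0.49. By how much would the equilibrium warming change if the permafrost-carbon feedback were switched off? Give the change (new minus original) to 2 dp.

Original: g = 0.555, ΔT = 1.27/(1−0.555) = 2.8539 °C.
Without permafrost-carbon: g' = 0.445, ΔT' = 1.27/(1−0.445) = 2.2883 °C.
Change = 2.2883 − 2.8539 = -0.57 °C.

-0.57 °C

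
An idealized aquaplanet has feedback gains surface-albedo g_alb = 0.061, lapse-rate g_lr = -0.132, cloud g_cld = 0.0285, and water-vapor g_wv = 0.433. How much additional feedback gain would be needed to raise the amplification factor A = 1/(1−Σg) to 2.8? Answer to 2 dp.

0.25

Current total gain = 0.3905.
Target gain for A = 2.8: g* = 1 − 1/2.8 = 0.6429.
Additional gain needed = 0.6429 − 0.3905 = 0.25.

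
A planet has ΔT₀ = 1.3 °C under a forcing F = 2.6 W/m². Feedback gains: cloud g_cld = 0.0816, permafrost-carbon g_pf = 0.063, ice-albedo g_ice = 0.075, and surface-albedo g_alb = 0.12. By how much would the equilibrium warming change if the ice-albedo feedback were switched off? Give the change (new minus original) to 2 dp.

Original: g = 0.3396, ΔT = 1.3/(1−0.3396) = 1.9685 °C.
Without ice-albedo: g' = 0.2646, ΔT' = 1.3/(1−0.2646) = 1.7677 °C.
Change = 1.7677 − 1.9685 = -0.20 °C.

-0.20 °C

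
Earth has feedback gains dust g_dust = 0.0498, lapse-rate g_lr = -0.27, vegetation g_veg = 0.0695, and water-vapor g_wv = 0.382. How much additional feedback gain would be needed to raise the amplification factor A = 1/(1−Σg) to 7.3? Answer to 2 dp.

Current total gain = 0.2313.
Target gain for A = 7.3: g* = 1 − 1/7.3 = 0.863.
Additional gain needed = 0.863 − 0.2313 = 0.63.

0.63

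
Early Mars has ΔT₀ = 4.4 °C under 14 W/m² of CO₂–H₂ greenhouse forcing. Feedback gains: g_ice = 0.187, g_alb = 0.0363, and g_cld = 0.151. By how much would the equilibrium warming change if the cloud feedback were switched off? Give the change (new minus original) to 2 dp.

-1.37 °C

Original: g = 0.3743, ΔT = 4.4/(1−0.3743) = 7.0321 °C.
Without cloud: g' = 0.2233, ΔT' = 4.4/(1−0.2233) = 5.6650 °C.
Change = 5.6650 − 7.0321 = -1.37 °C.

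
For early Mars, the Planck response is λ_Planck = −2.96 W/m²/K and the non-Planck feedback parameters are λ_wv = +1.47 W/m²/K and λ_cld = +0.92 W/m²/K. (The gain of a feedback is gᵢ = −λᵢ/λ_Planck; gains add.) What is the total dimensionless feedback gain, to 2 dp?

0.81

Convert to gains: g_wv = 1.47/2.96 = 0.4966; g_cld = 0.92/2.96 = 0.3108.
Total gain g = 0.8074.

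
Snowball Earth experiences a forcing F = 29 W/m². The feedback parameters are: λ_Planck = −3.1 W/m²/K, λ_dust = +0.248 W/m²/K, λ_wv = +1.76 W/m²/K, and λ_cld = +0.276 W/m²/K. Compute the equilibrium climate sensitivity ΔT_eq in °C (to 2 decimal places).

35.54 °C

Net feedback parameter λ = (−3.1) + (+0.248) + (+1.76) + (+0.276) = -0.816 W/m²/K.
ΔT = −F/λ = −29/(-0.816) = 35.54 °C.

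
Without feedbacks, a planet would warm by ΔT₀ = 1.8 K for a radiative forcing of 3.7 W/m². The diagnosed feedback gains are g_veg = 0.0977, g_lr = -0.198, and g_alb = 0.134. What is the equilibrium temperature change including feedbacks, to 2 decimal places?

Total gain g = 0.0977 − 0.198 + 0.134 = 0.0337.
Amplification A = 1/(1 − 0.0337) = 1.035.
ΔT = 1.8 × 1.035 = 1.86 K.

1.86 K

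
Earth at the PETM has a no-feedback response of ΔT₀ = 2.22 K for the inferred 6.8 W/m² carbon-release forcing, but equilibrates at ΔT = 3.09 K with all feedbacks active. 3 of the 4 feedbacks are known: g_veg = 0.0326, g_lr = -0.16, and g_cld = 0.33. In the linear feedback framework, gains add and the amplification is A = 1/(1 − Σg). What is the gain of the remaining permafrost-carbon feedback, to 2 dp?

Amplification A = ΔT/ΔT₀ = 3.09/2.22 = 1.392.
Total gain g = 1 − 1/A = 1 − 1/1.392 = 0.2816.
Known gains sum to 0.0326 − 0.16 + 0.33 = 0.2026.
g_pf = 0.2816 − 0.2026 = 0.08.

0.08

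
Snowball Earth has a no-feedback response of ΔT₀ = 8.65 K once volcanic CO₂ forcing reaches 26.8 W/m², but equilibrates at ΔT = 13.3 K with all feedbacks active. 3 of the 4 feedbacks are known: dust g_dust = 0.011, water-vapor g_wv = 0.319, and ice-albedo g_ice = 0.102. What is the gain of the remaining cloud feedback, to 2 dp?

Amplification A = ΔT/ΔT₀ = 13.3/8.65 = 1.538.
Total gain g = 1 − 1/A = 1 − 1/1.538 = 0.3498.
Known gains sum to 0.011 + 0.319 + 0.102 = 0.432.
g_cld = 0.3498 − 0.432 = -0.08.

-0.08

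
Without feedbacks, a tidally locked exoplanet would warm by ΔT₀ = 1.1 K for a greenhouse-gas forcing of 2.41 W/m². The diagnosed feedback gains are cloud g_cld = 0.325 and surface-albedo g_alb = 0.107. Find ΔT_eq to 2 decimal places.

Total gain g = 0.325 + 0.107 = 0.432.
Amplification A = 1/(1 − 0.432) = 1.761.
ΔT = 1.1 × 1.761 = 1.94 K.

1.94 K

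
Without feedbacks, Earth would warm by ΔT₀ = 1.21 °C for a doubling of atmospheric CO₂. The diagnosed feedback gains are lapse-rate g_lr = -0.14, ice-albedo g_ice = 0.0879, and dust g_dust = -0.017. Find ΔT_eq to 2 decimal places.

Total gain g = -0.14 + 0.0879 − 0.017 = -0.0691.
Amplification A = 1/(1 + 0.0691) = 0.9354.
ΔT = 1.21 × 0.9354 = 1.13 °C.

1.13 °C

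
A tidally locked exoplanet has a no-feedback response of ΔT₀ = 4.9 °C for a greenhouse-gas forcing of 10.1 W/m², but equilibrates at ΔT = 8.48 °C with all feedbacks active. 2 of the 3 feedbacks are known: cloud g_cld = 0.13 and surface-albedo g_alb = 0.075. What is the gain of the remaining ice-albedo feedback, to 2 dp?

Amplification A = ΔT/ΔT₀ = 8.48/4.9 = 1.731.
Total gain g = 1 − 1/A = 1 − 1/1.731 = 0.4223.
Known gains sum to 0.13 + 0.075 = 0.205.
g_ice = 0.4223 − 0.205 = 0.22.

0.22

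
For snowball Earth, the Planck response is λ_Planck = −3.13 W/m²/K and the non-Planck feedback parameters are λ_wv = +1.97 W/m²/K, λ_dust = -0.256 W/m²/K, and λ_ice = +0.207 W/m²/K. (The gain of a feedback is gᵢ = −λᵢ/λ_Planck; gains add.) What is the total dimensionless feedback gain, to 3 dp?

0.614

Convert to gains: g_wv = 1.97/3.13 = 0.6294; g_dust = -0.256/3.13 = -0.08179; g_ice = 0.207/3.13 = 0.06613.
Total gain g = 0.61374.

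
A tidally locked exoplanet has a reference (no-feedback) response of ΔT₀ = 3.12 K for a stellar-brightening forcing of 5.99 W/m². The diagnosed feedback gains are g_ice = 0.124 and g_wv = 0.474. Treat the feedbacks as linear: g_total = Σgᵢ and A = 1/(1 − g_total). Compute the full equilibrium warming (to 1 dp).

7.8 K

Total gain g = 0.124 + 0.474 = 0.598.
Amplification A = 1/(1 − 0.598) = 2.488.
ΔT = 3.12 × 2.488 = 7.8 K.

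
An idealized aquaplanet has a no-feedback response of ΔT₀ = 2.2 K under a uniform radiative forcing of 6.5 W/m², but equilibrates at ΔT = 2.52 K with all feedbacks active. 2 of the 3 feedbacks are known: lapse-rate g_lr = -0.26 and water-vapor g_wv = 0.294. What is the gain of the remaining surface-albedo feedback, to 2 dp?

0.09

Amplification A = ΔT/ΔT₀ = 2.52/2.2 = 1.145.
Total gain g = 1 − 1/A = 1 − 1/1.145 = 0.1266.
Known gains sum to -0.26 + 0.294 = 0.034.
g_alb = 0.1266 − 0.034 = 0.09.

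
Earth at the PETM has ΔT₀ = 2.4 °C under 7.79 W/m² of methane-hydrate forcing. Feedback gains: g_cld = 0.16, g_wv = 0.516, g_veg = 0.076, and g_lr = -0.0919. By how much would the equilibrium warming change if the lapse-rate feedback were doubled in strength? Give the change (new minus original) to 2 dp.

Original: g = 0.6601, ΔT = 2.4/(1−0.6601) = 7.0609 °C.
With doubled lapse-rate: g' = 0.5682, ΔT' = 2.4/(1−0.5682) = 5.5581 °C.
Change = 5.5581 − 7.0609 = -1.50 °C.

-1.50 °C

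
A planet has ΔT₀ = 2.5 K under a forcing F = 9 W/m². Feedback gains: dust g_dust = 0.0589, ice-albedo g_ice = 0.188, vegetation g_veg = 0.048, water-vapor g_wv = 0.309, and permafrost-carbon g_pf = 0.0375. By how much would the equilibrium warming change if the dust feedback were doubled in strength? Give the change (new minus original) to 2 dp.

Original: g = 0.6414, ΔT = 2.5/(1−0.6414) = 6.9716 K.
With doubled dust: g' = 0.7003, ΔT' = 2.5/(1−0.7003) = 8.3417 K.
Change = 8.3417 − 6.9716 = 1.37 K.

1.37 K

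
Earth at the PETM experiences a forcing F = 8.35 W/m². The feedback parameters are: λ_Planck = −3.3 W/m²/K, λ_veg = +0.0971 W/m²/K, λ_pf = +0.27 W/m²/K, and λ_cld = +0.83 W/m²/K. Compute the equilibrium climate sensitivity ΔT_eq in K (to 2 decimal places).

3.97 K

Net feedback parameter λ = (−3.3) + (+0.0971) + (+0.27) + (+0.83) = -2.1029 W/m²/K.
ΔT = −F/λ = −8.35/(-2.1029) = 3.97 K.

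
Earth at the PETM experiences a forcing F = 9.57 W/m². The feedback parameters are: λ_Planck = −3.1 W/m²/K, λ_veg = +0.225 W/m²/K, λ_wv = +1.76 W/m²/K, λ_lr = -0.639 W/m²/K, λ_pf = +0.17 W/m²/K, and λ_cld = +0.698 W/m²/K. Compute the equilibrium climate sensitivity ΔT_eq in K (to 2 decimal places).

Net feedback parameter λ = (−3.1) + (+0.225) + (+1.76) + (-0.639) + (+0.17) + (+0.698) = -0.886 W/m²/K.
ΔT = −F/λ = −9.57/(-0.886) = 10.80 K.

10.80 K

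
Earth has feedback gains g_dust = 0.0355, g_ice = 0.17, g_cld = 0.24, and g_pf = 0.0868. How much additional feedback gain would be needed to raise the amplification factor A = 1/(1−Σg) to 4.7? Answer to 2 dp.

0.25

Current total gain = 0.5323.
Target gain for A = 4.7: g* = 1 − 1/4.7 = 0.7872.
Additional gain needed = 0.7872 − 0.5323 = 0.25.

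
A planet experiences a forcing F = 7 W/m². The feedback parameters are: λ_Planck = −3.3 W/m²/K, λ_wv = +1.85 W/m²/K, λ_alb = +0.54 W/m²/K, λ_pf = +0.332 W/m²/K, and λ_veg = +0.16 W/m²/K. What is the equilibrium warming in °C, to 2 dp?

Net feedback parameter λ = (−3.3) + (+1.85) + (+0.54) + (+0.332) + (+0.16) = -0.418 W/m²/K.
ΔT = −F/λ = −7/(-0.418) = 16.75 °C.

16.75 °C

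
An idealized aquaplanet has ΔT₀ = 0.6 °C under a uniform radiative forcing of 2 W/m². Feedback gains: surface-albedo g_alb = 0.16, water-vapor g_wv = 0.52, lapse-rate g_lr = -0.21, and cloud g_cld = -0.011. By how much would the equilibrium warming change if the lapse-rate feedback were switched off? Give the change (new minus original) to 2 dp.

0.70 °C

Original: g = 0.459, ΔT = 0.6/(1−0.459) = 1.1091 °C.
Without lapse-rate: g' = 0.669, ΔT' = 0.6/(1−0.669) = 1.8127 °C.
Change = 1.8127 − 1.1091 = 0.70 °C.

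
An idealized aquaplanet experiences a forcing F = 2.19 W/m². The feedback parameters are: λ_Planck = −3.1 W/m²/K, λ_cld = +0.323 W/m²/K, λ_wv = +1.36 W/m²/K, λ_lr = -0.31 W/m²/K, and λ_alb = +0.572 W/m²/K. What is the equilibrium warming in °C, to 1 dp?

1.9 °C

Net feedback parameter λ = (−3.1) + (+0.323) + (+1.36) + (-0.31) + (+0.572) = -1.155 W/m²/K.
ΔT = −F/λ = −2.19/(-1.155) = 1.9 °C.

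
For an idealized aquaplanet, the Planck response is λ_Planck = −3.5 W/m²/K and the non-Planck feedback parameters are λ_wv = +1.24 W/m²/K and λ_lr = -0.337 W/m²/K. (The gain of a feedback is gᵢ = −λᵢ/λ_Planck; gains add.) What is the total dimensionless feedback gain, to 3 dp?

Convert to gains: g_wv = 1.24/3.5 = 0.3543; g_lr = -0.337/3.5 = -0.09629.
Total gain g = 0.25801.

0.258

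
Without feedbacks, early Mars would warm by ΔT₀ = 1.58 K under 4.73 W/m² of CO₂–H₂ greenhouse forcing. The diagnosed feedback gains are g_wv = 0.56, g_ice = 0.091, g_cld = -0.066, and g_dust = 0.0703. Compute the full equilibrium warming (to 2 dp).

4.58 K

Total gain g = 0.56 + 0.091 − 0.066 + 0.0703 = 0.6553.
Amplification A = 1/(1 − 0.6553) = 2.901.
ΔT = 1.58 × 2.901 = 4.58 K.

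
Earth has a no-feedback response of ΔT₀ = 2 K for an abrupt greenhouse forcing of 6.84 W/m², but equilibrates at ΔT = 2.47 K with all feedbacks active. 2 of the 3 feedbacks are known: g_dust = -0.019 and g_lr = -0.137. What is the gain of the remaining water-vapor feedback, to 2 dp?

0.35

Amplification A = ΔT/ΔT₀ = 2.47/2 = 1.235.
Total gain g = 1 − 1/A = 1 − 1/1.235 = 0.1903.
Known gains sum to -0.019 − 0.137 = -0.156.
g_wv = 0.1903 + 0.156 = 0.35.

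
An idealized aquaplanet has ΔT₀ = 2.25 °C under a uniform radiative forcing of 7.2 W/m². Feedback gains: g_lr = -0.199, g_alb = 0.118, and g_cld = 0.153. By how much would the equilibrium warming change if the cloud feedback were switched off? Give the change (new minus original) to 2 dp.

Original: g = 0.072, ΔT = 2.25/(1−0.072) = 2.4246 °C.
Without cloud: g' = -0.081, ΔT' = 2.25/(1+0.081) = 2.0814 °C.
Change = 2.0814 − 2.4246 = -0.34 °C.

-0.34 °C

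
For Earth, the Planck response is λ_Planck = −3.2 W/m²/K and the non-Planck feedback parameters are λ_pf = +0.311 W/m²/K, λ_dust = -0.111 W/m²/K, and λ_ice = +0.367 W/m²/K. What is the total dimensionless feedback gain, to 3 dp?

0.177

Convert to gains: g_pf = 0.311/3.2 = 0.09719; g_dust = -0.111/3.2 = -0.03469; g_ice = 0.367/3.2 = 0.1147.
Total gain g = 0.1772.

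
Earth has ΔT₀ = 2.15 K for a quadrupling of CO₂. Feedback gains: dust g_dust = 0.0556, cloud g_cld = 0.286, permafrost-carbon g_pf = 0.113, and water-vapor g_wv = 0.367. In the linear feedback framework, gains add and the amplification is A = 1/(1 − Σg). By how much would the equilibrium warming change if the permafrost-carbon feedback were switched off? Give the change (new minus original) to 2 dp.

-4.67 K

Original: g = 0.8216, ΔT = 2.15/(1−0.8216) = 12.0516 K.
Without permafrost-carbon: g' = 0.7086, ΔT' = 2.15/(1−0.7086) = 7.3782 K.
Change = 7.3782 − 12.0516 = -4.67 K.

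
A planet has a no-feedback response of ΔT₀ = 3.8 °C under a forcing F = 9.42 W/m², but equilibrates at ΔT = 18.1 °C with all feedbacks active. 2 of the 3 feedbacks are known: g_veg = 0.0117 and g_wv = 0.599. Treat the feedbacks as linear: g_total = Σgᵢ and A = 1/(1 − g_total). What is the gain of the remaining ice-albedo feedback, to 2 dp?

Amplification A = ΔT/ΔT₀ = 18.1/3.8 = 4.763.
Total gain g = 1 − 1/A = 1 − 1/4.763 = 0.79.
Known gains sum to 0.0117 + 0.599 = 0.6107.
g_ice = 0.79 − 0.6107 = 0.18.

0.18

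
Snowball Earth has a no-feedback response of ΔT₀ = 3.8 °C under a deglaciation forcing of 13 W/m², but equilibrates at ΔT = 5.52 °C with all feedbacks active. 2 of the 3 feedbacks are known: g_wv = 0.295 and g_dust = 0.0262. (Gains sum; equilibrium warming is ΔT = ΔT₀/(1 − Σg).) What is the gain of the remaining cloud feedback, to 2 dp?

Amplification A = ΔT/ΔT₀ = 5.52/3.8 = 1.453.
Total gain g = 1 − 1/A = 1 − 1/1.453 = 0.3118.
Known gains sum to 0.295 + 0.0262 = 0.3212.
g_cld = 0.3118 − 0.3212 = -0.01.

-0.01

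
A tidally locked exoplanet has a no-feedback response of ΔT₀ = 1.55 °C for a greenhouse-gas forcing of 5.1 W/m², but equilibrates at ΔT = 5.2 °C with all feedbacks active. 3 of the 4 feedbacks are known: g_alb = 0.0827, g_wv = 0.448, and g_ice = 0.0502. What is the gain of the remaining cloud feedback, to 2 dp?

0.12

Amplification A = ΔT/ΔT₀ = 5.2/1.55 = 3.355.
Total gain g = 1 − 1/A = 1 − 1/3.355 = 0.7019.
Known gains sum to 0.0827 + 0.448 + 0.0502 = 0.5809.
g_cld = 0.7019 − 0.5809 = 0.12.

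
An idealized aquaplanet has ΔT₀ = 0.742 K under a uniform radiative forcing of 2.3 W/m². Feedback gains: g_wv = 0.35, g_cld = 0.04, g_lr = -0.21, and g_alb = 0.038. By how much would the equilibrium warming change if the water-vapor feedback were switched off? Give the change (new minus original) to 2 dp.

-0.29 K

Original: g = 0.218, ΔT = 0.742/(1−0.218) = 0.9488 K.
Without water-vapor: g' = -0.132, ΔT' = 0.742/(1+0.132) = 0.6555 K.
Change = 0.6555 − 0.9488 = -0.29 K.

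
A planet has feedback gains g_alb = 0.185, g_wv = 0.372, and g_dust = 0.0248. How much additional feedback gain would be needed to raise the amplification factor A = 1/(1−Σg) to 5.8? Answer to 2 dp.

0.25

Current total gain = 0.5818.
Target gain for A = 5.8: g* = 1 − 1/5.8 = 0.8276.
Additional gain needed = 0.8276 − 0.5818 = 0.25.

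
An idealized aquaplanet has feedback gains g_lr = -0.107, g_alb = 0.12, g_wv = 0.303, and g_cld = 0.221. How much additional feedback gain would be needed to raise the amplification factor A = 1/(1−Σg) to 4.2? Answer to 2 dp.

0.22

Current total gain = 0.537.
Target gain for A = 4.2: g* = 1 − 1/4.2 = 0.7619.
Additional gain needed = 0.7619 − 0.537 = 0.22.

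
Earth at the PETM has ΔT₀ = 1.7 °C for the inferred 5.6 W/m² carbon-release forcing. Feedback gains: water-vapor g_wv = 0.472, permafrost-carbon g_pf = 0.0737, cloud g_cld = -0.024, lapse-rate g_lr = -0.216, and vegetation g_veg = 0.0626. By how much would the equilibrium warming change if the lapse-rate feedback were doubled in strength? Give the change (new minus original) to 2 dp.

Original: g = 0.3683, ΔT = 1.7/(1−0.3683) = 2.6912 °C.
With doubled lapse-rate: g' = 0.1523, ΔT' = 1.7/(1−0.1523) = 2.0054 °C.
Change = 2.0054 − 2.6912 = -0.69 °C.

-0.69 °C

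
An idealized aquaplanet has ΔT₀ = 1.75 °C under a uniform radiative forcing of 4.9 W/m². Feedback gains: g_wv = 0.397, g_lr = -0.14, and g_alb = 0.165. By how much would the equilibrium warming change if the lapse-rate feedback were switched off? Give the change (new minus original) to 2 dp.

0.97 °C

Original: g = 0.422, ΔT = 1.75/(1−0.422) = 3.0277 °C.
Without lapse-rate: g' = 0.562, ΔT' = 1.75/(1−0.562) = 3.9954 °C.
Change = 3.9954 − 3.0277 = 0.97 °C.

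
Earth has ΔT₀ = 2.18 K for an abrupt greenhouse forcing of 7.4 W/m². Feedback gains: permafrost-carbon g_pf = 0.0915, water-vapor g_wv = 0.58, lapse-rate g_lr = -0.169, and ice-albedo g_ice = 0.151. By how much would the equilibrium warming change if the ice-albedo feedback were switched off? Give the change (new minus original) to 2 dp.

Original: g = 0.6535, ΔT = 2.18/(1−0.6535) = 6.2915 K.
Without ice-albedo: g' = 0.5025, ΔT' = 2.18/(1−0.5025) = 4.3819 K.
Change = 4.3819 − 6.2915 = -1.91 K.

-1.91 K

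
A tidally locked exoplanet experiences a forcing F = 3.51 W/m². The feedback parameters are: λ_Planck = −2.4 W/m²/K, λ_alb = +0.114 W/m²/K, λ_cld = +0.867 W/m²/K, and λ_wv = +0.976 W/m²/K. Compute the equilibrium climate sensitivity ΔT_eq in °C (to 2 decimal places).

Net feedback parameter λ = (−2.4) + (+0.114) + (+0.867) + (+0.976) = -0.443 W/m²/K.
ΔT = −F/λ = −3.51/(-0.443) = 7.92 °C.

7.92 °C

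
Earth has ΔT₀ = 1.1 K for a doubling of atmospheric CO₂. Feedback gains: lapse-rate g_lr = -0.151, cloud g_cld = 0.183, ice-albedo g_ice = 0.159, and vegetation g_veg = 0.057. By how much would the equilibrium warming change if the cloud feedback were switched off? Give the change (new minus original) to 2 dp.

-0.29 K

Original: g = 0.248, ΔT = 1.1/(1−0.248) = 1.4628 K.
Without cloud: g' = 0.065, ΔT' = 1.1/(1−0.065) = 1.1765 K.
Change = 1.1765 − 1.4628 = -0.29 K.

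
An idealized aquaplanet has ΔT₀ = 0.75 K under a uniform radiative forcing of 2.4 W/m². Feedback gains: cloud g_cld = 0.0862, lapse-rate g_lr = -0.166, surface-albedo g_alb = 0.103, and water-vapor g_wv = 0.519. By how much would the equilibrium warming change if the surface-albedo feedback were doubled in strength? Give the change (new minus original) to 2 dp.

0.48 K

Original: g = 0.5422, ΔT = 0.75/(1−0.5422) = 1.6383 K.
With doubled surface-albedo: g' = 0.6452, ΔT' = 0.75/(1−0.6452) = 2.1139 K.
Change = 2.1139 − 1.6383 = 0.48 K.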